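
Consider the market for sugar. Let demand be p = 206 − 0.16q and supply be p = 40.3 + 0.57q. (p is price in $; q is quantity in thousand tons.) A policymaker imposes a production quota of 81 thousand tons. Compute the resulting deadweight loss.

Competitive equilibrium: 206 − 0.16q = 40.3 + 0.57q → q* = 226.9863, p* = 169.6822.
At q = 81: demand price = 206 − 0.16·81 = 193.04; supply price = 40.3 + 0.57·81 = 86.47.
Δq = 226.9863 − 81 = 145.9863; wedge = 193.04 − 86.47 = 106.57.
Welfare loss = ½ × 145.9863 × 106.57 = $7778.88 thousand.

$7778.88 thousand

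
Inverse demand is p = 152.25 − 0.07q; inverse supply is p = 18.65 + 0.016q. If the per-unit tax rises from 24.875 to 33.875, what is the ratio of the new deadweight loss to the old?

Competitive equilibrium: 152.25 − 0.07q = 18.65 + 0.016q → q* = 1553.4884, p* = 43.5058.
For a per-unit tax t: Δq = t/0.086, so DWL = ½·t·(t/0.086) = t²/0.172.
At t = 24.875: DWL = 3597.475. At t = 33.875: DWL = 6671.602.
Ratio = (33.875/24.875)² = 1.855.

1.855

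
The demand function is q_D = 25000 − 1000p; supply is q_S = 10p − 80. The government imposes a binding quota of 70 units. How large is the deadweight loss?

488.14

In inverse form: demand p = 25 − 0.001q, supply p = 8 + 0.1q.
Competitive equilibrium: 25 − 0.001q = 8 + 0.1q → q* = 168.3168, p* = 24.8317.
At q = 70: demand price = 25 − 0.001·70 = 24.93; supply price = 8 + 0.1·70 = 15.
Δq = 168.3168 − 70 = 98.3168; wedge = 24.93 − 15 = 9.93.
Deadweight loss = ½ × 98.3168 × 9.93 = 488.14.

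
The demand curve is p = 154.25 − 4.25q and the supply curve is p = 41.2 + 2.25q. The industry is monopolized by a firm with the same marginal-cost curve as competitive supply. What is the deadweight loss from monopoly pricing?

Competitive equilibrium: 154.25 − 4.25q = 41.2 + 2.25q → q* = 17.3923, p* = 80.3327.
Marginal revenue: MR = 154.25 − 8.5q. Set MR = MC: 154.25 − 8.5q = 41.2 + 2.25q → q_m = 10.5163.
Price p_m = 154.25 − 4.25·10.5163 = 109.5557; MC(q_m) = 41.2 + 2.25·10.5163 = 64.8617.
Competitive q* = 17.3923, so Δq = 6.876; wedge = 109.5557 − 64.8617 = 44.694.
Deadweight loss = ½ × 6.876 × 44.694 = 153.66.

153.66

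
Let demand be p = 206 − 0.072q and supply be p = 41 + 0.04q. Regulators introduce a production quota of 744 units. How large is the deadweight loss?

Competitive equilibrium: 206 − 0.072q = 41 + 0.04q → q* = 1473.21429, p* = 99.92857.
At q = 744: demand price = 206 − 0.072·744 = 152.432; supply price = 41 + 0.04·744 = 70.76.
Δq = 1473.21429 − 744 = 729.21429; wedge = 152.432 − 70.76 = 81.672.
Welfare loss = ½ × 729.21429 × 81.672 = 29778.19.

29778.19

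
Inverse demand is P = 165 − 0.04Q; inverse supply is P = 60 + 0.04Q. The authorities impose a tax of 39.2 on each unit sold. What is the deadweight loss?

9604

Competitive equilibrium: 165 − 0.04Q = 60 + 0.04Q → Q* = 1312.5, P* = 112.5.
With the tax, the buyer price exceeds the seller price by 39.2: (165 − 0.04Q) − (60 + 0.04Q) = 39.2 → Q' = 822.5.
ΔQ = 1312.5 − 822.5 = 490; the wedge equals the tax, 39.2.
Deadweight loss = ½ × 490 × 39.2 = 9604.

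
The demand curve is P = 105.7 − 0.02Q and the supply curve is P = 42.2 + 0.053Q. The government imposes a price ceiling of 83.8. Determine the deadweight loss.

Competitive equilibrium: 105.7 − 0.02Q = 42.2 + 0.053Q → Q* = 869.863, P* = 88.3027.
At the ceiling P = 83.8, quantity supplied = (83.8 − 42.2)/0.053 = 784.9057.
Willingness to pay at Q' = 784.9057: 105.7 − 0.02·784.9057 = 90.0019.
ΔQ = 869.863 − 784.9057 = 84.9573; wedge = 90.0019 − 83.8 = 6.2019.
Welfare loss = ½ × 84.9573 × 6.2019 = 263.45.

263.45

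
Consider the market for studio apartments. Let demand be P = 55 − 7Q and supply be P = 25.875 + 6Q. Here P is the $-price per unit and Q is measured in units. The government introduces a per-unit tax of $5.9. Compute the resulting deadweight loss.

Competitive equilibrium: 55 − 7Q = 25.875 + 6Q → Q* = 2.2404, P* = 39.3173.
With the tax, the buyer price exceeds the seller price by 5.9: (55 − 7Q) − (25.875 + 6Q) = 5.9 → Q' = 1.7865.
ΔQ = 2.2404 − 1.7865 = 0.4539; the wedge equals the tax, 5.9.
The triangle = ½ × 0.4539 × 5.9 = $1.34.

$1.34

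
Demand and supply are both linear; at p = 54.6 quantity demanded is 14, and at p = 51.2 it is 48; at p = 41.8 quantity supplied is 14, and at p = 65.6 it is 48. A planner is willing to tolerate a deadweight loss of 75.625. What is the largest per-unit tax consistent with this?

11

Demand slope = (51.2 − 54.6)/(48 − 14) = −0.1, so p = 56 − 0.1q.
Supply slope = (65.6 − 41.8)/(48 − 14) = 0.7, so p = 32 + 0.7q.
Competitive equilibrium: 56 − 0.1q = 32 + 0.7q → q* = 30, p* = 53.
A tax t gives Δq = t/0.8 and wedge t, so DWL = t²/1.6.
t²/1.6 = 75.625 → t² = 121 → t = 11.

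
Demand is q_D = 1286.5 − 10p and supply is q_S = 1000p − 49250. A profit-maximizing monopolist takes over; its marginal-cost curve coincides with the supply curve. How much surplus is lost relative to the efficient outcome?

In inverse form: demand p = 128.65 − 0.1q, supply p = 49.25 + 0.001q.
Competitive equilibrium: 128.65 − 0.1q = 49.25 + 0.001q → q* = 786.1386, p* = 50.0361.
Marginal revenue: MR = 128.65 − 0.2q. Set MR = MC: 128.65 − 0.2q = 49.25 + 0.001q → q_m = 395.0249.
Price p_m = 128.65 − 0.1·395.0249 = 89.1475; MC(q_m) = 49.25 + 0.001·395.0249 = 49.645.
Competitive q* = 786.1386, so Δq = 391.1137; wedge = 89.1475 − 49.645 = 39.5025.
Deadweight loss = ½ × 391.1137 × 39.5025 = 7724.98.

7724.98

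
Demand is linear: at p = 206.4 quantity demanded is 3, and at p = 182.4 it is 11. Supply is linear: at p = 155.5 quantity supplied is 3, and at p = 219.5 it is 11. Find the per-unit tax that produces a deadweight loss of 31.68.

26.4

Demand slope = (182.4 − 206.4)/(11 − 3) = −3, so p = 215.4 − 3q.
Supply slope = (219.5 − 155.5)/(11 − 3) = 8, so p = 131.5 + 8q.
Competitive equilibrium: 215.4 − 3q = 131.5 + 8q → q* = 7.6273, p* = 192.5182.
A tax t gives Δq = t/11 and wedge t, so DWL = t²/22.
t²/22 = 31.68 → t² = 696.96 → t = 26.4.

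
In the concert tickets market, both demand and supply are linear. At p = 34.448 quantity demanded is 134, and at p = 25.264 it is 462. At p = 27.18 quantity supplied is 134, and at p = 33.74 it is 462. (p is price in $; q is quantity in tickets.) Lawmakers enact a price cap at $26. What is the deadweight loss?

Demand slope = (25.264 − 34.448)/(462 − 134) = −0.028, so p = 38.2 − 0.028q.
Supply slope = (33.74 − 27.18)/(462 − 134) = 0.02, so p = 24.5 + 0.02q.
Competitive equilibrium: 38.2 − 0.028q = 24.5 + 0.02q → q* = 285.4167, p* = 30.2083.
At the ceiling p = 26, quantity supplied = (26 − 24.5)/0.02 = 75.
Willingness to pay at q' = 75: 38.2 − 0.028·75 = 36.1.
Δq = 285.4167 − 75 = 210.4167; wedge = 36.1 − 26 = 10.1.
Deadweight loss = ½ × 210.4167 × 10.1 = $1062.60.

$1062.60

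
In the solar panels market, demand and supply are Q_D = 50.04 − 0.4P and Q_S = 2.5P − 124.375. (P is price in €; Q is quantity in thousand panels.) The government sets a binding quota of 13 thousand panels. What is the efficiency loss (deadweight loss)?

In inverse form: demand P = 125.1 − 2.5Q, supply P = 49.75 + 0.4Q.
Competitive equilibrium: 125.1 − 2.5Q = 49.75 + 0.4Q → Q* = 25.9828, P* = 60.1431.
At Q = 13: demand price = 125.1 − 2.5·13 = 92.6; supply price = 49.75 + 0.4·13 = 54.95.
ΔQ = 25.9828 − 13 = 12.9828; wedge = 92.6 − 54.95 = 37.65.
DWL = ½ × 12.9828 × 37.65 = €244.40 thousand.

€244.40 thousand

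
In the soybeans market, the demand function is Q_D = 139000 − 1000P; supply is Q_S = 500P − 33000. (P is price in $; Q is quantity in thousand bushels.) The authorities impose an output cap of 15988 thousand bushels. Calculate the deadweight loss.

$104466.88 thousand

In inverse form: demand P = 139 − 0.001Q, supply P = 66 + 0.002Q.
Competitive equilibrium: 139 − 0.001Q = 66 + 0.002Q → Q* = 24333.3333, P* = 114.6667.
At Q = 15988: demand price = 139 − 0.001·15988 = 123.012; supply price = 66 + 0.002·15988 = 97.976.
ΔQ = 24333.3333 − 15988 = 8345.3333; wedge = 123.012 − 97.976 = 25.036.
Deadweight loss = ½ × 8345.3333 × 25.036 = $104466.88 thousand.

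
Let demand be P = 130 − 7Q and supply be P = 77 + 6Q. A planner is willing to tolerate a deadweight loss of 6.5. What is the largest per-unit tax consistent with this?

13

Competitive equilibrium: 130 − 7Q = 77 + 6Q → Q* = 4.0769, P* = 101.4615.
A tax t gives ΔQ = t/13 and wedge t, so DWL = t²/26.
t²/26 = 6.5 → t² = 169 → t = 13.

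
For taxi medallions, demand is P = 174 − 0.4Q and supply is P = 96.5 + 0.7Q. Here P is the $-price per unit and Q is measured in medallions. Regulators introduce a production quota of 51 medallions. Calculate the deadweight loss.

Competitive equilibrium: 174 − 0.4Q = 96.5 + 0.7Q → Q* = 70.4545, P* = 145.8182.
At Q = 51: demand price = 174 − 0.4·51 = 153.6; supply price = 96.5 + 0.7·51 = 132.2.
ΔQ = 70.4545 − 51 = 19.4545; wedge = 153.6 − 132.2 = 21.4.
Welfare loss = ½ × 19.4545 × 21.4 = $208.16.

$208.16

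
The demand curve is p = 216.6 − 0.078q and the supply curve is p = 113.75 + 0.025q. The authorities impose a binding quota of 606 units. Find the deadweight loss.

Competitive equilibrium: 216.6 − 0.078q = 113.75 + 0.025q → q* = 998.5437, p* = 138.7136.
At q = 606: demand price = 216.6 − 0.078·606 = 169.332; supply price = 113.75 + 0.025·606 = 128.9.
Δq = 998.5437 − 606 = 392.5437; wedge = 169.332 − 128.9 = 40.432.
Deadweight loss = ½ × 392.5437 × 40.432 = 7935.66.

7935.66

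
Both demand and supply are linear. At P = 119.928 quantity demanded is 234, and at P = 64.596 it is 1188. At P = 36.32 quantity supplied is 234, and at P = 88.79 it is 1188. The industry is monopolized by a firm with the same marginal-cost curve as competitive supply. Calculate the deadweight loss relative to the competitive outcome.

Demand slope = (64.596 − 119.928)/(1188 − 234) = −0.058, so P = 133.5 − 0.058Q.
Supply slope = (88.79 − 36.32)/(1188 − 234) = 0.055, so P = 23.45 + 0.055Q.
Competitive equilibrium: 133.5 − 0.058Q = 23.45 + 0.055Q → Q* = 973.8938, P* = 77.0142.
Marginal revenue: MR = 133.5 − 0.116Q. Set MR = MC: 133.5 − 0.116Q = 23.45 + 0.055Q → Q_m = 643.5673.
Price P_m = 133.5 − 0.058·643.5673 = 96.1731; MC(Q_m) = 23.45 + 0.055·643.5673 = 58.8462.
Competitive Q* = 973.8938, so ΔQ = 330.3265; wedge = 96.1731 − 58.8462 = 37.3269.
Welfare loss = ½ × 330.3265 × 37.3269 = 6165.03.

6165.03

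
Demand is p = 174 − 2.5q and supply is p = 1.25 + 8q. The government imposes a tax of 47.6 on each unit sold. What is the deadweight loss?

107.89

Competitive equilibrium: 174 − 2.5q = 1.25 + 8q → q* = 16.4524, p* = 132.869.
With the tax, the buyer price exceeds the seller price by 47.6: (174 − 2.5q) − (1.25 + 8q) = 47.6 → q' = 11.919.
Δq = 16.4524 − 11.919 = 4.5334; the wedge equals the tax, 47.6.
The triangle = ½ × 4.5334 × 47.6 = 107.89.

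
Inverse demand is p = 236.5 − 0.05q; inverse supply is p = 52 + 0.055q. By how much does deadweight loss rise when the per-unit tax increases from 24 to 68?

Competitive equilibrium: 236.5 − 0.05q = 52 + 0.055q → q* = 1757.1429, p* = 148.6429.
For a per-unit tax t: Δq = t/0.105, so DWL = ½·t·(t/0.105) = t²/0.21.
At t = 24: DWL = 2742.857. At t = 68: DWL = 22019.048.
Increase = 22019.048 − 2742.857 = 19276.19.

19276.19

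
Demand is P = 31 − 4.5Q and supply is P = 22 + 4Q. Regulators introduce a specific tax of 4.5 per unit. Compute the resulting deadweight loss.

1.19

Competitive equilibrium: 31 − 4.5Q = 22 + 4Q → Q* = 1.0588, P* = 26.2353.
With the tax, the buyer price exceeds the seller price by 4.5: (31 − 4.5Q) − (22 + 4Q) = 4.5 → Q' = 0.5294.
ΔQ = 1.0588 − 0.5294 = 0.5294; the wedge equals the tax, 4.5.
Deadweight loss = ½ × 0.5294 × 4.5 = 1.19.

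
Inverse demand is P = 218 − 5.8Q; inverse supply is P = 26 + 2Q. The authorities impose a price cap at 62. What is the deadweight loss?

Competitive equilibrium: 218 − 5.8Q = 26 + 2Q → Q* = 24.6154, P* = 75.2308.
At the ceiling P = 62, quantity supplied = (62 − 26)/2 = 18.
Willingness to pay at Q' = 18: 218 − 5.8·18 = 113.6.
ΔQ = 24.6154 − 18 = 6.6154; wedge = 113.6 − 62 = 51.6.
The triangle = ½ × 6.6154 × 51.6 = 170.68.

170.68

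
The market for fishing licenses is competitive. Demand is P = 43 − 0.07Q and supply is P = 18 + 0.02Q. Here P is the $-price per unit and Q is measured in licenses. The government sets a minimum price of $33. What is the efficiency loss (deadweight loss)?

$819.16

Competitive equilibrium: 43 − 0.07Q = 18 + 0.02Q → Q* = 277.7778, P* = 23.5556.
At the floor P = 33, quantity demanded = (43 − 33)/0.07 = 142.8571.
Sellers' marginal cost at Q' = 142.8571: 18 + 0.02·142.8571 = 20.8571.
ΔQ = 277.7778 − 142.8571 = 134.9207; wedge = 33 − 20.8571 = 12.1429.
Welfare loss = ½ × 134.9207 × 12.1429 = $819.16.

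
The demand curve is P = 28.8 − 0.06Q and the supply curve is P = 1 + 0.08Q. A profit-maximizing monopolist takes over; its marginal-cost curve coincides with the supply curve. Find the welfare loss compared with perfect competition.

Competitive equilibrium: 28.8 − 0.06Q = 1 + 0.08Q → Q* = 198.5714, P* = 16.8857.
Marginal revenue: MR = 28.8 − 0.12Q. Set MR = MC: 28.8 − 0.12Q = 1 + 0.08Q → Q_m = 139.
Price P_m = 28.8 − 0.06·139 = 20.46; MC(Q_m) = 1 + 0.08·139 = 12.12.
Competitive Q* = 198.5714, so ΔQ = 59.5714; wedge = 20.46 − 12.12 = 8.34.
Welfare loss = ½ × 59.5714 × 8.34 = 248.41.

248.41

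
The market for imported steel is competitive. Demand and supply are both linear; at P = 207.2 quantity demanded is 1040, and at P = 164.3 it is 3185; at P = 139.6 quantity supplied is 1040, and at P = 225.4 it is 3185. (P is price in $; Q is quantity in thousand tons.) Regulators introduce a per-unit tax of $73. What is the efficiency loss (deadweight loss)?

$44408.33 thousand

Demand slope = (164.3 − 207.2)/(3185 − 1040) = −0.02, so P = 228 − 0.02Q.
Supply slope = (225.4 − 139.6)/(3185 − 1040) = 0.04, so P = 98 + 0.04Q.
Competitive equilibrium: 228 − 0.02Q = 98 + 0.04Q → Q* = 2166.6667, P* = 184.6667.
With the tax, the buyer price exceeds the seller price by 73: (228 − 0.02Q) − (98 + 0.04Q) = 73 → Q' = 950.
ΔQ = 2166.6667 − 950 = 1216.6667; the wedge equals the tax, 73.
The triangle = ½ × 1216.6667 × 73 = $44408.33 thousand.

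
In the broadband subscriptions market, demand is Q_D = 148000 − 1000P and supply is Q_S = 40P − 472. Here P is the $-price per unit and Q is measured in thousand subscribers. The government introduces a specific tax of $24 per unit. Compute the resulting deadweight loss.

In inverse form: demand P = 148 − 0.001Q, supply P = 11.8 + 0.025Q.
Competitive equilibrium: 148 − 0.001Q = 11.8 + 0.025Q → Q* = 5238.4615, P* = 142.7615.
With the tax, the buyer price exceeds the seller price by 24: (148 − 0.001Q) − (11.8 + 0.025Q) = 24 → Q' = 4315.3846.
ΔQ = 5238.4615 − 4315.3846 = 923.0769; the wedge equals the tax, 24.
Deadweight loss = ½ × 923.0769 × 24 = $11076.92 thousand.

$11076.92 thousand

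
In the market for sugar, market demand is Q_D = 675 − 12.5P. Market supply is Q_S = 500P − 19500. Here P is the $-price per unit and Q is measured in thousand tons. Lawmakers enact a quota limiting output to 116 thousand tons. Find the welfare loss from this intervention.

$183.65 thousand

In inverse form: demand P = 54 − 0.08Q, supply P = 39 + 0.002Q.
Competitive equilibrium: 54 − 0.08Q = 39 + 0.002Q → Q* = 182.9268, P* = 39.3659.
At Q = 116: demand price = 54 − 0.08·116 = 44.72; supply price = 39 + 0.002·116 = 39.232.
ΔQ = 182.9268 − 116 = 66.9268; wedge = 44.72 − 39.232 = 5.488.
Welfare loss = ½ × 66.9268 × 5.488 = $183.65 thousand.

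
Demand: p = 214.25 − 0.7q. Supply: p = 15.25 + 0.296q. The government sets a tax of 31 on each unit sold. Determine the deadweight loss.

Competitive equilibrium: 214.25 − 0.7q = 15.25 + 0.296q → q* = 199.7992, p* = 74.3906.
With the tax, the buyer price exceeds the seller price by 31: (214.25 − 0.7q) − (15.25 + 0.296q) = 31 → q' = 168.6747.
Δq = 199.7992 − 168.6747 = 31.1245; the wedge equals the tax, 31.
DWL = ½ × 31.1245 × 31 = 482.43.

482.43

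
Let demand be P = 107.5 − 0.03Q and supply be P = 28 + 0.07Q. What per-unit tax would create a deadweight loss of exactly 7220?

Competitive equilibrium: 107.5 − 0.03Q = 28 + 0.07Q → Q* = 795, P* = 83.65.
A tax t gives ΔQ = t/0.1 and wedge t, so DWL = t²/0.2.
t²/0.2 = 7220 → t² = 1444 → t = 38.

38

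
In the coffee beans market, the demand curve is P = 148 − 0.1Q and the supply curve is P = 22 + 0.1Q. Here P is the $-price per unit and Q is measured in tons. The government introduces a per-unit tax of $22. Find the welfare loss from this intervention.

Competitive equilibrium: 148 − 0.1Q = 22 + 0.1Q → Q* = 630, P* = 85.
With the tax, the buyer price exceeds the seller price by 22: (148 − 0.1Q) − (22 + 0.1Q) = 22 → Q' = 520.
ΔQ = 630 − 520 = 110; the wedge equals the tax, 22.
Deadweight loss = ½ × 110 × 22 = $1210.

$1210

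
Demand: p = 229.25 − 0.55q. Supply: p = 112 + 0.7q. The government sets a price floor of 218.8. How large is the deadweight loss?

Competitive equilibrium: 229.25 − 0.55q = 112 + 0.7q → q* = 93.8, p* = 177.66.
At the floor p = 218.8, quantity demanded = (229.25 − 218.8)/0.55 = 19.
Sellers' marginal cost at q' = 19: 112 + 0.7·19 = 125.3.
Δq = 93.8 − 19 = 74.8; wedge = 218.8 − 125.3 = 93.5.
Deadweight loss = ½ × 74.8 × 93.5 = 3496.90.

3496.90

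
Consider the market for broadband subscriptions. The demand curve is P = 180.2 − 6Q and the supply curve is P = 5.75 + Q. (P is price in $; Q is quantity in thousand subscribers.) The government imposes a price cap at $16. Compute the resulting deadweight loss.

Competitive equilibrium: 180.2 − 6Q = 5.75 + Q → Q* = 24.9214, P* = 30.6714.
At the ceiling P = 16, quantity supplied = (16 − 5.75)/1 = 10.25.
Willingness to pay at Q' = 10.25: 180.2 − 6·10.25 = 118.7.
ΔQ = 24.9214 − 10.25 = 14.6714; wedge = 118.7 − 16 = 102.7.
Deadweight loss = ½ × 14.6714 × 102.7 = $753.38 thousand.

$753.38 thousand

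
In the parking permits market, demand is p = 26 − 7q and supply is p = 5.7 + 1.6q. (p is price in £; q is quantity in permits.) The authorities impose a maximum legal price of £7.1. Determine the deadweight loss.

£9.49

Competitive equilibrium: 26 − 7q = 5.7 + 1.6q → q* = 2.3605, p* = 9.4767.
At the ceiling p = 7.1, quantity supplied = (7.1 − 5.7)/1.6 = 0.875.
Willingness to pay at q' = 0.875: 26 − 7·0.875 = 19.875.
Δq = 2.3605 − 0.875 = 1.4855; wedge = 19.875 − 7.1 = 12.775.
DWL = ½ × 1.4855 × 12.775 = £9.49.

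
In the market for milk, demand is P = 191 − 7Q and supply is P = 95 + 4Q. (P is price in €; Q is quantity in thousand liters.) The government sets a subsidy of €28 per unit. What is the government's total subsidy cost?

Competitive equilibrium: 191 − 7Q = 95 + 4Q → Q* = 8.7273, P* = 129.9091.
The subsidy lowers effective supply by 28: P = 67 + 4Q.
New quantity: 191 − 7Q = 67 + 4Q → Q' = 11.2727.
Total subsidy cost = 28 × 11.2727 = €315.64 thousand.

€315.64 thousand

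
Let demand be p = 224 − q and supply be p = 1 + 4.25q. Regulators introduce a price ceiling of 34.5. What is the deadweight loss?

3141.43

Competitive equilibrium: 224 − q = 1 + 4.25q → q* = 42.47619, p* = 181.52381.
At the ceiling p = 34.5, quantity supplied = (34.5 − 1)/4.25 = 7.88235.
Willingness to pay at q' = 7.88235: 224 − 1·7.88235 = 216.11765.
Δq = 42.47619 − 7.88235 = 34.59384; wedge = 216.11765 − 34.5 = 181.61765.
DWL = ½ × 34.59384 × 181.61765 = 3141.43.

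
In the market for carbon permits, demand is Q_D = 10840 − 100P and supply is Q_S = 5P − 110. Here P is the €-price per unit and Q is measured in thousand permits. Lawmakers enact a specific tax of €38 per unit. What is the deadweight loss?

In inverse form: demand P = 108.4 − 0.01Q, supply P = 22 + 0.2Q.
Competitive equilibrium: 108.4 − 0.01Q = 22 + 0.2Q → Q* = 411.4286, P* = 104.2857.
With the tax, the buyer price exceeds the seller price by 38: (108.4 − 0.01Q) − (22 + 0.2Q) = 38 → Q' = 230.4762.
ΔQ = 411.4286 − 230.4762 = 180.9524; the wedge equals the tax, 38.
Welfare loss = ½ × 180.9524 × 38 = €3438.10 thousand.

€3438.10 thousand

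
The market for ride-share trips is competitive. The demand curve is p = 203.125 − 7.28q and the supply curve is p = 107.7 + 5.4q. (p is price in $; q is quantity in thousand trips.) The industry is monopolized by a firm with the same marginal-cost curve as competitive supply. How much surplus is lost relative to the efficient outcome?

$47.77 thousand

Competitive equilibrium: 203.125 − 7.28q = 107.7 + 5.4q → q* = 7.5256, p* = 148.3384.
Marginal revenue: MR = 203.125 − 14.56q. Set MR = MC: 203.125 − 14.56q = 107.7 + 5.4q → q_m = 4.7808.
Price p_m = 203.125 − 7.28·4.7808 = 168.3208; MC(q_m) = 107.7 + 5.4·4.7808 = 133.5163.
Competitive q* = 7.5256, so Δq = 2.7448; wedge = 168.3208 − 133.5163 = 34.8045.
Deadweight loss = ½ × 2.7448 × 34.8045 = $47.77 thousand.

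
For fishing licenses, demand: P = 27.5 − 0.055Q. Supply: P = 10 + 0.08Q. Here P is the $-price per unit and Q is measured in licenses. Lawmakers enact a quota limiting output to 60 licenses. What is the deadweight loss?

$327.26

Competitive equilibrium: 27.5 − 0.055Q = 10 + 0.08Q → Q* = 129.6296, P* = 20.3704.
At Q = 60: demand price = 27.5 − 0.055·60 = 24.2; supply price = 10 + 0.08·60 = 14.8.
ΔQ = 129.6296 − 60 = 69.6296; wedge = 24.2 − 14.8 = 9.4.
Deadweight loss = ½ × 69.6296 × 9.4 = $327.26.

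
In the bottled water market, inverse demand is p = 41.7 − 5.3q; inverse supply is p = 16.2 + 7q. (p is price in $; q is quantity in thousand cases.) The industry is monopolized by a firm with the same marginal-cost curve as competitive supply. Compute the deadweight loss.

$2.40 thousand

Competitive equilibrium: 41.7 − 5.3q = 16.2 + 7q → q* = 2.0732, p* = 30.7122.
Marginal revenue: MR = 41.7 − 10.6q. Set MR = MC: 41.7 − 10.6q = 16.2 + 7q → q_m = 1.4489.
Price p_m = 41.7 − 5.3·1.4489 = 34.0208; MC(q_m) = 16.2 + 7·1.4489 = 26.3423.
Competitive q* = 2.0732, so Δq = 0.6243; wedge = 34.0208 − 26.3423 = 7.6785.
Welfare loss = ½ × 0.6243 × 7.6785 = $2.40 thousand.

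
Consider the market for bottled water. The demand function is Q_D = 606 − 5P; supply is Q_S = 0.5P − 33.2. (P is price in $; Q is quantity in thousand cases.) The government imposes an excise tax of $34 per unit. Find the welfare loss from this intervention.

$262.73 thousand

In inverse form: demand P = 121.2 − 0.2Q, supply P = 66.4 + 2Q.
Competitive equilibrium: 121.2 − 0.2Q = 66.4 + 2Q → Q* = 24.9091, P* = 116.2182.
With the tax, the buyer price exceeds the seller price by 34: (121.2 − 0.2Q) − (66.4 + 2Q) = 34 → Q' = 9.4545.
ΔQ = 24.9091 − 9.4545 = 15.4546; the wedge equals the tax, 34.
Deadweight loss = ½ × 15.4546 × 34 = $262.73 thousand.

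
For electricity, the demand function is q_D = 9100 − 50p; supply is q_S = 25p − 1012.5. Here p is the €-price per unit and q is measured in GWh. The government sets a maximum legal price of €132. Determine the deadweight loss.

€150.52

In inverse form: demand p = 182 − 0.02q, supply p = 40.5 + 0.04q.
Competitive equilibrium: 182 − 0.02q = 40.5 + 0.04q → q* = 2358.3333, p* = 134.8333.
At the ceiling p = 132, quantity supplied = (132 − 40.5)/0.04 = 2287.5.
Willingness to pay at q' = 2287.5: 182 − 0.02·2287.5 = 136.25.
Δq = 2358.3333 − 2287.5 = 70.8333; wedge = 136.25 − 132 = 4.25.
The triangle = ½ × 70.8333 × 4.25 = €150.52.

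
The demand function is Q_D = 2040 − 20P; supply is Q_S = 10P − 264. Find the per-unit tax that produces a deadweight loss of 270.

9

In inverse form: demand P = 102 − 0.05Q, supply P = 26.4 + 0.1Q.
Competitive equilibrium: 102 − 0.05Q = 26.4 + 0.1Q → Q* = 504, P* = 76.8.
A tax t gives ΔQ = t/0.15 and wedge t, so DWL = t²/0.3.
t²/0.3 = 270 → t² = 81 → t = 9.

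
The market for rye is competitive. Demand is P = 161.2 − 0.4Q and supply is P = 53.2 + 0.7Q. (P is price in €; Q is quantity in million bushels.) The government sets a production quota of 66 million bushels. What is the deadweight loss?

€569.62 million

Competitive equilibrium: 161.2 − 0.4Q = 53.2 + 0.7Q → Q* = 98.1818, P* = 121.9273.
At Q = 66: demand price = 161.2 − 0.4·66 = 134.8; supply price = 53.2 + 0.7·66 = 99.4.
ΔQ = 98.1818 − 66 = 32.1818; wedge = 134.8 − 99.4 = 35.4.
The triangle = ½ × 32.1818 × 35.4 = €569.62 million.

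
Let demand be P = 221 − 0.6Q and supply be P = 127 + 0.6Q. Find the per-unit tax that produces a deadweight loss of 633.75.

Competitive equilibrium: 221 − 0.6Q = 127 + 0.6Q → Q* = 78.3333, P* = 174.
A tax t gives ΔQ = t/1.2 and wedge t, so DWL = t²/2.4.
t²/2.4 = 633.75 → t² = 1521 → t = 39.

39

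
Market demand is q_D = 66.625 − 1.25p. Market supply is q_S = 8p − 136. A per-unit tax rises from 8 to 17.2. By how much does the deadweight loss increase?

In inverse form: demand p = 53.3 − 0.8q, supply p = 17 + 0.125q.
Competitive equilibrium: 53.3 − 0.8q = 17 + 0.125q → q* = 39.2432, p* = 21.9054.
For a per-unit tax t: Δq = t/0.925, so DWL = ½·t·(t/0.925) = t²/1.85.
At t = 8: DWL = 34.595. At t = 17.2: DWL = 159.914.
Increase = 159.914 − 34.595 = 125.32.

125.32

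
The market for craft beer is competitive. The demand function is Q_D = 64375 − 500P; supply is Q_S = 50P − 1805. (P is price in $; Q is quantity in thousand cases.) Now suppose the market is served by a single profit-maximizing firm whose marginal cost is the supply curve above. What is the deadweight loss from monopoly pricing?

$1354.80 thousand

In inverse form: demand P = 128.75 − 0.002Q, supply P = 36.1 + 0.02Q.
Competitive equilibrium: 128.75 − 0.002Q = 36.1 + 0.02Q → Q* = 4211.36364, P* = 120.32727.
Marginal revenue: MR = 128.75 − 0.004Q. Set MR = MC: 128.75 − 0.004Q = 36.1 + 0.02Q → Q_m = 3860.41667.
Price P_m = 128.75 − 0.002·3860.41667 = 121.02917; MC(Q_m) = 36.1 + 0.02·3860.41667 = 113.30833.
Competitive Q* = 4211.36364, so ΔQ = 350.94697; wedge = 121.02917 − 113.30833 = 7.72084.
Welfare loss = ½ × 350.94697 × 7.72084 = $1354.80 thousand.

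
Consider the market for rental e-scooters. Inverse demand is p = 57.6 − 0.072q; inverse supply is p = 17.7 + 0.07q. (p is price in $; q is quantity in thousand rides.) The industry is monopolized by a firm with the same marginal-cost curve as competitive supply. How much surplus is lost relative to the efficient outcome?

$634.55 thousand

Competitive equilibrium: 57.6 − 0.072q = 17.7 + 0.07q → q* = 280.9859, p* = 37.369.
Marginal revenue: MR = 57.6 − 0.144q. Set MR = MC: 57.6 − 0.144q = 17.7 + 0.07q → q_m = 186.4486.
Price p_m = 57.6 − 0.072·186.4486 = 44.1757; MC(q_m) = 17.7 + 0.07·186.4486 = 30.7514.
Competitive q* = 280.9859, so Δq = 94.5373; wedge = 44.1757 − 30.7514 = 13.4243.
Deadweight loss = ½ × 94.5373 × 13.4243 = $634.55 thousand.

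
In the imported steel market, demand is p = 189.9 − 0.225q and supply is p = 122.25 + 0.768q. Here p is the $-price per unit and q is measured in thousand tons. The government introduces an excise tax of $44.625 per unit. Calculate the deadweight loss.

$1002.71 thousand

Competitive equilibrium: 189.9 − 0.225q = 122.25 + 0.768q → q* = 68.1269, p* = 174.5715.
With the tax, the buyer price exceeds the seller price by 44.625: (189.9 − 0.225q) − (122.25 + 0.768q) = 44.625 → q' = 23.1873.
Δq = 68.1269 − 23.1873 = 44.9396; the wedge equals the tax, 44.625.
Deadweight loss = ½ × 44.9396 × 44.625 = $1002.71 thousand.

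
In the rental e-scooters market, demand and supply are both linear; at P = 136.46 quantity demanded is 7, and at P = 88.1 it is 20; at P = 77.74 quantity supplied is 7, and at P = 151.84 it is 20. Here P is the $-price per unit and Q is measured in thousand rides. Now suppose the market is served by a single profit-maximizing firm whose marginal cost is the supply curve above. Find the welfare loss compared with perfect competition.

Demand slope = (88.1 − 136.46)/(20 − 7) = −3.72, so P = 162.5 − 3.72Q.
Supply slope = (151.84 − 77.74)/(20 − 7) = 5.7, so P = 37.84 + 5.7Q.
Competitive equilibrium: 162.5 − 3.72Q = 37.84 + 5.7Q → Q* = 13.2335, P* = 113.2712.
Marginal revenue: MR = 162.5 − 7.44Q. Set MR = MC: 162.5 − 7.44Q = 37.84 + 5.7Q → Q_m = 9.4871.
Price P_m = 162.5 − 3.72·9.4871 = 127.208; MC(Q_m) = 37.84 + 5.7·9.4871 = 91.9165.
Competitive Q* = 13.2335, so ΔQ = 3.7464; wedge = 127.208 − 91.9165 = 35.2915.
Deadweight loss = ½ × 3.7464 × 35.2915 = $66.11 thousand.

$66.11 thousand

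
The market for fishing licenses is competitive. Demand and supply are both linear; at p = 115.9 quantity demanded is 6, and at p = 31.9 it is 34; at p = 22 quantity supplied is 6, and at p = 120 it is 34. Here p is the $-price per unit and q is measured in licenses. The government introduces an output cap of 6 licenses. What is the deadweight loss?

$678.25

Demand slope = (31.9 − 115.9)/(34 − 6) = −3, so p = 133.9 − 3q.
Supply slope = (120 − 22)/(34 − 6) = 3.5, so p = 1 + 3.5q.
Competitive equilibrium: 133.9 − 3q = 1 + 3.5q → q* = 20.4462, p* = 72.5615.
At q = 6: demand price = 133.9 − 3·6 = 115.9; supply price = 1 + 3.5·6 = 22.
Δq = 20.4462 − 6 = 14.4462; wedge = 115.9 − 22 = 93.9.
Welfare loss = ½ × 14.4462 × 93.9 = $678.25.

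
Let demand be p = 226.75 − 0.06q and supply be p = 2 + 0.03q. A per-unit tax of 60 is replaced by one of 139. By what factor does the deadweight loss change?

Competitive equilibrium: 226.75 − 0.06q = 2 + 0.03q → q* = 2497.2222, p* = 76.9167.
For a per-unit tax t: Δq = t/0.09, so DWL = ½·t·(t/0.09) = t²/0.18.
At t = 60: DWL = 20000. At t = 139: DWL = 107338.889.
Ratio = (139/60)² = 5.367.

5.367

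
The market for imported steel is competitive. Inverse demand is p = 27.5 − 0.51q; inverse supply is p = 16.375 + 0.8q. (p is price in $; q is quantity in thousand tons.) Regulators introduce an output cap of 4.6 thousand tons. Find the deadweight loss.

$9.92 thousand

Competitive equilibrium: 27.5 − 0.51q = 16.375 + 0.8q → q* = 8.4924, p* = 23.1689.
At q = 4.6: demand price = 27.5 − 0.51·4.6 = 25.154; supply price = 16.375 + 0.8·4.6 = 20.055.
Δq = 8.4924 − 4.6 = 3.8924; wedge = 25.154 − 20.055 = 5.099.
DWL = ½ × 3.8924 × 5.099 = $9.92 thousand.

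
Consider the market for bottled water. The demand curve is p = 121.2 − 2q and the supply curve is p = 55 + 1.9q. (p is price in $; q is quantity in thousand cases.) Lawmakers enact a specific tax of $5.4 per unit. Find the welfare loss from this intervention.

$3.74 thousand

Competitive equilibrium: 121.2 − 2q = 55 + 1.9q → q* = 16.9744, p* = 87.2513.
With the tax, the buyer price exceeds the seller price by 5.4: (121.2 − 2q) − (55 + 1.9q) = 5.4 → q' = 15.5897.
Δq = 16.9744 − 15.5897 = 1.3847; the wedge equals the tax, 5.4.
The triangle = ½ × 1.3847 × 5.4 = $3.74 thousand.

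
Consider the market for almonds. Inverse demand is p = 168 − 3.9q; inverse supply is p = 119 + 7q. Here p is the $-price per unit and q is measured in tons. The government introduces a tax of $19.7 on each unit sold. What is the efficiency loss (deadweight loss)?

$17.80

Competitive equilibrium: 168 − 3.9q = 119 + 7q → q* = 4.4954, p* = 150.4679.
With the tax, the buyer price exceeds the seller price by 19.7: (168 − 3.9q) − (119 + 7q) = 19.7 → q' = 2.6881.
Δq = 4.4954 − 2.6881 = 1.8073; the wedge equals the tax, 19.7.
Deadweight loss = ½ × 1.8073 × 19.7 = $17.80.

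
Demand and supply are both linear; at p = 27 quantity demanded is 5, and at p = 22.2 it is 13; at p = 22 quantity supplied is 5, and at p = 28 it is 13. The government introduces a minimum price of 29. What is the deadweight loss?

Demand slope = (22.2 − 27)/(13 − 5) = −0.6, so p = 30 − 0.6q.
Supply slope = (28 − 22)/(13 − 5) = 0.75, so p = 18.25 + 0.75q.
Competitive equilibrium: 30 − 0.6q = 18.25 + 0.75q → q* = 8.7037, p* = 24.7778.
At the floor p = 29, quantity demanded = (30 − 29)/0.6 = 1.6667.
Sellers' marginal cost at q' = 1.6667: 18.25 + 0.75·1.6667 = 19.5.
Δq = 8.7037 − 1.6667 = 7.037; wedge = 29 − 19.5 = 9.5.
DWL = ½ × 7.037 × 9.5 = 33.43.

33.43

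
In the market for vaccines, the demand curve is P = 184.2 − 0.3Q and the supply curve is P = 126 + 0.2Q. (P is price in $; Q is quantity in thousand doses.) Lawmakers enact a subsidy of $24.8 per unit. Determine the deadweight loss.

$615.04 thousand

Competitive equilibrium: 184.2 − 0.3Q = 126 + 0.2Q → Q* = 116.4, P* = 149.28.
The subsidy lowers effective supply by 24.8: P = 101.2 + 0.2Q.
New quantity: 184.2 − 0.3Q = 101.2 + 0.2Q → Q' = 166.
Overproduction ΔQ = 166 − 116.4 = 49.6; wedge = subsidy = 24.8.
Deadweight loss = ½ × 49.6 × 24.8 = $615.04 thousand.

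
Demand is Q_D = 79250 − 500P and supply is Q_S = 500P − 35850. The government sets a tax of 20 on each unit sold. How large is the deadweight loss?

In inverse form: demand P = 158.5 − 0.002Q, supply P = 71.7 + 0.002Q.
Competitive equilibrium: 158.5 − 0.002Q = 71.7 + 0.002Q → Q* = 21700, P* = 115.1.
With the tax, the buyer price exceeds the seller price by 20: (158.5 − 0.002Q) − (71.7 + 0.002Q) = 20 → Q' = 16700.
ΔQ = 21700 − 16700 = 5000; the wedge equals the tax, 20.
DWL = ½ × 5000 × 20 = 50000.

50000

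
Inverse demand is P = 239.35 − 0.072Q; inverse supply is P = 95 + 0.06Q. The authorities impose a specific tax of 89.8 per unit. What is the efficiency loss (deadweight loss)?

Competitive equilibrium: 239.35 − 0.072Q = 95 + 0.06Q → Q* = 1093.56061, P* = 160.61364.
With the tax, the buyer price exceeds the seller price by 89.8: (239.35 − 0.072Q) − (95 + 0.06Q) = 89.8 → Q' = 413.25758.
ΔQ = 1093.56061 − 413.25758 = 680.30303; the wedge equals the tax, 89.8.
Deadweight loss = ½ × 680.30303 × 89.8 = 30545.61.

30545.61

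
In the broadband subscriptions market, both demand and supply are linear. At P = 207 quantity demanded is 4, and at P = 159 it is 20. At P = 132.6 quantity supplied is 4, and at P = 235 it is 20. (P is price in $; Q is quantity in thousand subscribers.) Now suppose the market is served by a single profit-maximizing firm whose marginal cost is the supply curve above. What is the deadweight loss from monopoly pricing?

$39.06 thousand

Demand slope = (159 − 207)/(20 − 4) = −3, so P = 219 − 3Q.
Supply slope = (235 − 132.6)/(20 − 4) = 6.4, so P = 107 + 6.4Q.
Competitive equilibrium: 219 − 3Q = 107 + 6.4Q → Q* = 11.914894, P* = 183.255319.
Marginal revenue: MR = 219 − 6Q. Set MR = MC: 219 − 6Q = 107 + 6.4Q → Q_m = 9.032258.
Price P_m = 219 − 3·9.032258 = 191.903226; MC(Q_m) = 107 + 6.4·9.032258 = 164.806451.
Competitive Q* = 11.914894, so ΔQ = 2.882636; wedge = 191.903226 − 164.806451 = 27.096775.
Deadweight loss = ½ × 2.882636 × 27.096775 = $39.06 thousand.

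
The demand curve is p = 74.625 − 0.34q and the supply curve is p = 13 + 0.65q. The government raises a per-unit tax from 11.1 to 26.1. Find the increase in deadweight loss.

281.82

Competitive equilibrium: 74.625 − 0.34q = 13 + 0.65q → q* = 62.2475, p* = 53.4609.
For a per-unit tax t: Δq = t/0.99, so DWL = ½·t·(t/0.99) = t²/1.98.
At t = 11.1: DWL = 62.227. At t = 26.1: DWL = 344.045.
Increase = 344.045 − 62.227 = 281.82.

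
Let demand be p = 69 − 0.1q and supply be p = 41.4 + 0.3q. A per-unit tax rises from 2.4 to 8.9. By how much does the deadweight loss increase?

91.81

Competitive equilibrium: 69 − 0.1q = 41.4 + 0.3q → q* = 69, p* = 62.1.
For a per-unit tax t: Δq = t/0.4, so DWL = ½·t·(t/0.4) = t²/0.8.
At t = 2.4: DWL = 7.2. At t = 8.9: DWL = 99.013.
Increase = 99.013 − 7.2 = 91.81.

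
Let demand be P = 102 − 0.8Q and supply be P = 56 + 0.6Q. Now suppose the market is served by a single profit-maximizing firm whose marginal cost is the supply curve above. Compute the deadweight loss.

Competitive equilibrium: 102 − 0.8Q = 56 + 0.6Q → Q* = 32.8571, P* = 75.7143.
Marginal revenue: MR = 102 − 1.6Q. Set MR = MC: 102 − 1.6Q = 56 + 0.6Q → Q_m = 20.9091.
Price P_m = 102 − 0.8·20.9091 = 85.2727; MC(Q_m) = 56 + 0.6·20.9091 = 68.5455.
Competitive Q* = 32.8571, so ΔQ = 11.948; wedge = 85.2727 − 68.5455 = 16.7272.
Deadweight loss = ½ × 11.948 × 16.7272 = 99.93.

99.93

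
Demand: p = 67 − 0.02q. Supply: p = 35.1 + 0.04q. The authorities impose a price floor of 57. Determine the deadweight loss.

30.08

Competitive equilibrium: 67 − 0.02q = 35.1 + 0.04q → q* = 531.6667, p* = 56.3667.
At the floor p = 57, quantity demanded = (67 − 57)/0.02 = 500.
Sellers' marginal cost at q' = 500: 35.1 + 0.04·500 = 55.1.
Δq = 531.6667 − 500 = 31.6667; wedge = 57 − 55.1 = 1.9.
DWL = ½ × 31.6667 × 1.9 = 30.08.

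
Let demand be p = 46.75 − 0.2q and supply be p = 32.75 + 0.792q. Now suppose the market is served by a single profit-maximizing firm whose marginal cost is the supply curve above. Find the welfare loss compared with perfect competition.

Competitive equilibrium: 46.75 − 0.2q = 32.75 + 0.792q → q* = 14.1129, p* = 43.9274.
Marginal revenue: MR = 46.75 − 0.4q. Set MR = MC: 46.75 − 0.4q = 32.75 + 0.792q → q_m = 11.745.
Price p_m = 46.75 − 0.2·11.745 = 44.401; MC(q_m) = 32.75 + 0.792·11.745 = 42.052.
Competitive q* = 14.1129, so Δq = 2.3679; wedge = 44.401 − 42.052 = 2.349.
The triangle = ½ × 2.3679 × 2.349 = 2.78.

2.78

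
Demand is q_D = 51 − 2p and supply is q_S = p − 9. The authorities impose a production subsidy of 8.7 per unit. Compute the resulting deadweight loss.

In inverse form: demand p = 25.5 − 0.5q, supply p = 9 + q.
Competitive equilibrium: 25.5 − 0.5q = 9 + q → q* = 11, p* = 20.
The subsidy lowers effective supply by 8.7: p = 0.3 + q.
New quantity: 25.5 − 0.5q = 0.3 + q → q' = 16.8.
Overproduction Δq = 16.8 − 11 = 5.8; wedge = subsidy = 8.7.
DWL = ½ × 5.8 × 8.7 = 25.23.

25.23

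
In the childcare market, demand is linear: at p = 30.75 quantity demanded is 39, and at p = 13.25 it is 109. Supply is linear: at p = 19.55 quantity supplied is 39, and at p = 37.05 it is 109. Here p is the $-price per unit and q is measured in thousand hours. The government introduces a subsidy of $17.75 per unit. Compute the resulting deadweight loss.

Demand slope = (13.25 − 30.75)/(109 − 39) = −0.25, so p = 40.5 − 0.25q.
Supply slope = (37.05 − 19.55)/(109 − 39) = 0.25, so p = 9.8 + 0.25q.
Competitive equilibrium: 40.5 − 0.25q = 9.8 + 0.25q → q* = 61.4, p* = 25.15.
The subsidy lowers effective supply by 17.75: p = 0.25q − 7.95.
New quantity: 40.5 − 0.25q = 0.25q − 7.95 → q' = 96.9.
Overproduction Δq = 96.9 − 61.4 = 35.5; wedge = subsidy = 17.75.
Deadweight loss = ½ × 35.5 × 17.75 = $315.06 thousand.

$315.06 thousand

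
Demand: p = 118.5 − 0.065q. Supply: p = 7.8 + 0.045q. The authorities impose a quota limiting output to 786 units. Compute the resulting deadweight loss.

Competitive equilibrium: 118.5 − 0.065q = 7.8 + 0.045q → q* = 1006.3636, p* = 53.0864.
At q = 786: demand price = 118.5 − 0.065·786 = 67.41; supply price = 7.8 + 0.045·786 = 43.17.
Δq = 1006.3636 − 786 = 220.3636; wedge = 67.41 − 43.17 = 24.24.
DWL = ½ × 220.3636 × 24.24 = 2670.81.

2670.81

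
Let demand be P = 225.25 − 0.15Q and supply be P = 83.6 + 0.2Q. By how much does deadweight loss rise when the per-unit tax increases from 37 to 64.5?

Competitive equilibrium: 225.25 − 0.15Q = 83.6 + 0.2Q → Q* = 404.7143, P* = 164.5429.
For a per-unit tax t: ΔQ = t/0.35, so DWL = ½·t·(t/0.35) = t²/0.7.
At t = 37: DWL = 1955.714. At t = 64.5: DWL = 5943.214.
Increase = 5943.214 − 1955.714 = 3987.50.

3987.50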